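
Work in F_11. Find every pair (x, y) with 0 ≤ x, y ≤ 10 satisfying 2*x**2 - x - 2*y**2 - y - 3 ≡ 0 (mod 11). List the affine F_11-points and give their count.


Affine F_11-points: {(2, 1), (2, 4), (3, 6), (3, 10), (4, 1), (4, 4), (7, 0), (7, 5), (10, 0), (10, 5)}; count = 10.

For each of the 121 pairs (x, y) ∈ F_11², evaluate f(x, y) mod 11. Record the zeros.
  x = 0: [0↦8, 1↦5, 2↦9, 3↦9, 4↦5, 5↦8, 6↦7, 7↦2, 8↦4, 9↦2, 10↦7]  zeros at y ∈ ∅
  x = 1: [0↦9, 1↦6, 2↦10, 3↦10, 4↦6, 5↦9, 6↦8, 7↦3, 8↦5, 9↦3, 10↦8]  zeros at y ∈ ∅
  x = 2: [0↦3, 1↦0, 2↦4, 3↦4, 4↦0, 5↦3, 6↦2, 7↦8, 8↦10, 9↦8, 10↦2]  zeros at y ∈ {1, 4}
  x = 3: [0↦1, 1↦9, 2↦2, 3↦2, 4↦9, 5↦1, 6↦0, 7↦6, 8↦8, 9↦6, 10↦0]  zeros at y ∈ {6, 10}
  x = 4: [0↦3, 1↦0, 2↦4, 3↦4, 4↦0, 5↦3, 6↦2, 7↦8, 8↦10, 9↦8, 10↦2]  zeros at y ∈ {1, 4}
  x = 5: [0↦9, 1↦6, 2↦10, 3↦10, 4↦6, 5↦9, 6↦8, 7↦3, 8↦5, 9↦3, 10↦8]  zeros at y ∈ ∅
  x = 6: [0↦8, 1↦5, 2↦9, 3↦9, 4↦5, 5↦8, 6↦7, 7↦2, 8↦4, 9↦2, 10↦7]  zeros at y ∈ ∅
  x = 7: [0↦0, 1↦8, 2↦1, 3↦1, 4↦8, 5↦0, 6↦10, 7↦5, 8↦7, 9↦5, 10↦10]  zeros at y ∈ {0, 5}
  x = 8: [0↦7, 1↦4, 2↦8, 3↦8, 4↦4, 5↦7, 6↦6, 7↦1, 8↦3, 9↦1, 10↦6]  zeros at y ∈ ∅
  x = 9: [0↦7, 1↦4, 2↦8, 3↦8, 4↦4, 5↦7, 6↦6, 7↦1, 8↦3, 9↦1, 10↦6]  zeros at y ∈ ∅
  x = 10: [0↦0, 1↦8, 2↦1, 3↦1, 4↦8, 5↦0, 6↦10, 7↦5, 8↦7, 9↦5, 10↦10]  zeros at y ∈ {0, 5}
Collecting zeros: affine points = {(2, 1), (2, 4), (3, 6), (3, 10), (4, 1), (4, 4), (7, 0), (7, 5), (10, 0), (10, 5)}.
Total count |C(F_11)_aff| = 10.


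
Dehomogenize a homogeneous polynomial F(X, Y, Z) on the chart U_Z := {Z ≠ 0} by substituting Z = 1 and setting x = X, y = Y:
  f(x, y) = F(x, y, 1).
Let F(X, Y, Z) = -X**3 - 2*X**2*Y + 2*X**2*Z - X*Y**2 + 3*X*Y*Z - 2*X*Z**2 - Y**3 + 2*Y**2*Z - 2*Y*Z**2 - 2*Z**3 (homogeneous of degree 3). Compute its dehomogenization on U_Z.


f(x, y) = -x**3 - 2*x**2*y + 2*x**2 - x*y**2 + 3*x*y - 2*x - y**3 + 2*y**2 - 2*y - 2

On U_Z we set Z = 1. Each monomial c·X^i·Y^j·Z^k in F becomes c·x^i·y^j·1^k = c·x^i·y^j.
Substituting Z = 1: F(X, Y, 1) = -x**3 - 2*x**2*y + 2*x**2 - x*y**2 + 3*x*y - 2*x - y**3 + 2*y**2 - 2*y - 2.
Note: deg(f) ≤ deg(F) = 3; strict inequality happens when F is divisible by Z (lost terms).


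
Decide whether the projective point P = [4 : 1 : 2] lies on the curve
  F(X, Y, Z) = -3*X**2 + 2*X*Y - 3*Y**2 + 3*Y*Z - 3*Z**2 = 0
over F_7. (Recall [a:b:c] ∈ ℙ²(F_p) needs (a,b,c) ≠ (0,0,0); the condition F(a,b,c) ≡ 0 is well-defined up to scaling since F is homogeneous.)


F(4,1,2) ≡ 0 (mod 7); P is on the curve.

Evaluate F(4, 1, 2) term-by-term (mod 7).
  -3*X**2 ↦ -3·16·1·1 = -48
  2*X*Y ↦ 2·4·1·1 = 8
  -3*Y**2 ↦ -3·1·1·1 = -3
  3*Y*Z ↦ 3·1·1·2 = 6
  -3*Z**2 ↦ -3·1·1·4 = -12
Sum: F(4, 1, 2) = (-48) + (8) + (-3) + (6) + (-12) = -49.
Reducing mod 7: -49 ≡ 0 (mod 7).
Since F(a, b, c) ≡ 0 (mod 7), P lies on the curve.


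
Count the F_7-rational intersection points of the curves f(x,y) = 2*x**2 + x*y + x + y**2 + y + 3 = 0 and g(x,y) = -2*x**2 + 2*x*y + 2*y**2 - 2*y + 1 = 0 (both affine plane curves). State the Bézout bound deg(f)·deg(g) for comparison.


Common zeros: {(1, 2), (4, 6)}; count = 2; Bézout bound = 4.

deg(f) = 2, deg(g) = 2, so Bézout bound = 4.
Scan x ∈ F_7. For each x, list the y ∈ F_7 with f(x, y) ≡ 0 and those with g(x, y) ≡ 0 (mod 7); the common zeros in that column are the intersection.
  x = 0: f ≡ 0 at y ∈ ∅; g ≡ 0 at y ∈ ∅; common: ∅.
  x = 1: f ≡ 0 at y ∈ {2, 3}; g ≡ 0 at y ∈ {2, 5}; common: {2}.
  x = 2: f ≡ 0 at y ∈ ∅; g ≡ 0 at y ∈ {0, 6}; common: ∅.
  x = 3: f ≡ 0 at y ∈ {4, 6}; g ≡ 0 at y ∈ ∅; common: ∅.
  x = 4: f ≡ 0 at y ∈ {3, 6}; g ≡ 0 at y ∈ {5, 6}; common: {6}.
  x = 5: f ≡ 0 at y ∈ {4}; g ≡ 0 at y ∈ {0, 3}; common: ∅.
  x = 6: f ≡ 0 at y ∈ ∅; g ≡ 0 at y ∈ ∅; common: ∅.
Collecting: common zeros = {(1, 2), (4, 6)}, so the count is 2.
Comparison with the Bézout bound: 2 ≤ 4 = deg(f)·deg(g), as expected for curves with no common component (the affine F_7-count falls short of the bound because intersections may lie at infinity, over extension fields, or carry multiplicity).


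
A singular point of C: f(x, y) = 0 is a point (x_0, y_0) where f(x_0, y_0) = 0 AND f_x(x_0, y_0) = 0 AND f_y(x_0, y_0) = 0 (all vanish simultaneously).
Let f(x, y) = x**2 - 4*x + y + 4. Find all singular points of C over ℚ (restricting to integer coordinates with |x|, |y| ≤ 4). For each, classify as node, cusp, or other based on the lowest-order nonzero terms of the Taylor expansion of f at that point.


No singular points in the scanned grid; C is smooth there.

Compute partial derivatives:
  f_x = 2*x - 4.
  f_y = 1.
f_y = 1 is a nonzero constant, so f_y never vanishes: no point (x, y) can satisfy f = f_x = f_y = 0. In particular no (x, y) ∈ {−4, ..., 4}² is singular; the curve is smooth.


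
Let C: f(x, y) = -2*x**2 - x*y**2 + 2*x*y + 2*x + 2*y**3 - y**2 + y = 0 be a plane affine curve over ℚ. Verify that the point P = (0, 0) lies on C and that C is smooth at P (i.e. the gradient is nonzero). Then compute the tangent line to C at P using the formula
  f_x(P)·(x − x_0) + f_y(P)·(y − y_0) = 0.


Tangent line at P: 2*x + y = 0.

Step 1: f(0, 0) = 0, so P lies on C.
Step 2: partial derivatives
  f_x(x, y) = -4*x - y**2 + 2*y + 2, f_y(x, y) = -2*x*y + 2*x + 6*y**2 - 2*y + 1.
  f_x(P) = 2, f_y(P) = 1 (gradient nonzero, so P is smooth).
Step 3: tangent line at P: 2·(x − 0) + 1·(y − 0) = 0.
Expanding: 2*x + y = 0.


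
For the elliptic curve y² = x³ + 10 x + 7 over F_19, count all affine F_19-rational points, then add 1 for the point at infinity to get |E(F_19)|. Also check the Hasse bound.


Affine points = {(0, 8), (0, 11), (2, 4), (2, 15), (3, 8), (3, 11), (4, 4), (4, 15), (5, 7), (5, 12), (6, 6), (6, 13), (9, 3), (9, 16), (10, 9), (10, 10), (11, 2), (11, 17), (13, 4), (13, 15), (15, 6), (15, 13), (16, 8), (16, 11), (17, 6), (17, 13)}; affine count = 26; |E(F_19)| = 27.

Discriminant check: Δ ∝ 4a³ + 27b² = 4·10³ + 27·7² = 4·1000 + 27·49 ≡ 3 (mod 19). Nonzero ⇒ E is nonsingular.
For each x ∈ F_19, compute rhs = x³ + 10·x + 7 mod 19, then count y ∈ F_19 with y² ≡ rhs.
  x = 0: rhs = 7, matching y values: 8, 11 (2 points).
  x = 1: rhs = 18, matching y values: none (0 points).
  x = 2: rhs = 16, matching y values: 4, 15 (2 points).
  x = 3: rhs = 7, matching y values: 8, 11 (2 points).
  x = 4: rhs = 16, matching y values: 4, 15 (2 points).
  x = 5: rhs = 11, matching y values: 7, 12 (2 points).
  x = 6: rhs = 17, matching y values: 6, 13 (2 points).
  x = 7: rhs = 2, matching y values: none (0 points).
  x = 8: rhs = 10, matching y values: none (0 points).
  x = 9: rhs = 9, matching y values: 3, 16 (2 points).
  x = 10: rhs = 5, matching y values: 9, 10 (2 points).
  x = 11: rhs = 4, matching y values: 2, 17 (2 points).
  x = 12: rhs = 12, matching y values: none (0 points).
  x = 13: rhs = 16, matching y values: 4, 15 (2 points).
  x = 14: rhs = 3, matching y values: none (0 points).
  x = 15: rhs = 17, matching y values: 6, 13 (2 points).
  x = 16: rhs = 7, matching y values: 8, 11 (2 points).
  x = 17: rhs = 17, matching y values: 6, 13 (2 points).
  x = 18: rhs = 15, matching y values: none (0 points).
Total affine count: 26.
Full point count |E(F_19)| = 26 + 1 = 27.
Hasse bound: |27 − (19+1)| = |7| = 7 ≤ 2√19 ≈ 8.7178 ✓.


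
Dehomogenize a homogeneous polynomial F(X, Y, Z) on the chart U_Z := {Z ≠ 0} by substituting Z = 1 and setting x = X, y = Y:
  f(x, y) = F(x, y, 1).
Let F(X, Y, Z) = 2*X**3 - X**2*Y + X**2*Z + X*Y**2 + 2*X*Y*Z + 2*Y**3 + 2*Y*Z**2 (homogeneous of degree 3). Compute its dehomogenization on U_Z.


f(x, y) = 2*x**3 - x**2*y + x**2 + x*y**2 + 2*x*y + 2*y**3 + 2*y

On U_Z we set Z = 1. Each monomial c·X^i·Y^j·Z^k in F becomes c·x^i·y^j·1^k = c·x^i·y^j.
Substituting Z = 1: F(X, Y, 1) = 2*x**3 - x**2*y + x**2 + x*y**2 + 2*x*y + 2*y**3 + 2*y.
Note: deg(f) ≤ deg(F) = 3; strict inequality happens when F is divisible by Z (lost terms).


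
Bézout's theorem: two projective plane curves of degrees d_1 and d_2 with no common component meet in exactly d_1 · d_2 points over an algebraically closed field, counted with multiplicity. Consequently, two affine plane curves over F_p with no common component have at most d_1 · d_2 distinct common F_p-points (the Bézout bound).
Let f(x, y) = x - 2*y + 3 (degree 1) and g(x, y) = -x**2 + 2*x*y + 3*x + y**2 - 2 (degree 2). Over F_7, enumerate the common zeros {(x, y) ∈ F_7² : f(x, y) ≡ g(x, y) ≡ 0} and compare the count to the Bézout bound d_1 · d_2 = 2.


Common zeros: {(6, 1)}; count = 1; Bézout bound = 2.

deg(f) = 1, deg(g) = 2, so Bézout bound = 2.
Scan x ∈ F_7. For each x, list the y ∈ F_7 with f(x, y) ≡ 0 and those with g(x, y) ≡ 0 (mod 7); the common zeros in that column are the intersection.
  x = 0: f ≡ 0 at y ∈ {5}; g ≡ 0 at y ∈ {3, 4}; common: ∅.
  x = 1: f ≡ 0 at y ∈ {2}; g ≡ 0 at y ∈ {0, 5}; common: ∅.
  x = 2: f ≡ 0 at y ∈ {6}; g ≡ 0 at y ∈ {0, 3}; common: ∅.
  x = 3: f ≡ 0 at y ∈ {3}; g ≡ 0 at y ∈ {2, 6}; common: ∅.
  x = 4: f ≡ 0 at y ∈ {0}; g ≡ 0 at y ∈ {2, 4}; common: ∅.
  x = 5: f ≡ 0 at y ∈ {4}; g ≡ 0 at y ∈ {5, 6}; common: ∅.
  x = 6: f ≡ 0 at y ∈ {1}; g ≡ 0 at y ∈ {1}; common: {1}.
Collecting: common zeros = {(6, 1)}, so the count is 1.
Comparison with the Bézout bound: 1 ≤ 2 = deg(f)·deg(g), as expected for curves with no common component (the affine F_7-count falls short of the bound because intersections may lie at infinity, over extension fields, or carry multiplicity).


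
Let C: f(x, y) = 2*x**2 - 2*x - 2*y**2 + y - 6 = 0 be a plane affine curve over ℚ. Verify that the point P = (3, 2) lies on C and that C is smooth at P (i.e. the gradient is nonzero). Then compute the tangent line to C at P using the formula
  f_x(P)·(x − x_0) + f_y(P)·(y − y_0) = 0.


Tangent line at P: 10*x - 7*y - 16 = 0.

Step 1: f(3, 2) = 0, so P lies on C.
Step 2: partial derivatives
  f_x(x, y) = 4*x - 2, f_y(x, y) = 1 - 4*y.
  f_x(P) = 10, f_y(P) = -7 (gradient nonzero, so P is smooth).
Step 3: tangent line at P: 10·(x − 3) + -7·(y − 2) = 0.
Expanding: 10*x - 7*y - 16 = 0.


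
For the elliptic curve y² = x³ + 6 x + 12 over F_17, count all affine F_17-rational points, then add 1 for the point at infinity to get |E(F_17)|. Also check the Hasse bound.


Affine points = {(1, 6), (1, 11), (2, 7), (2, 10), (4, 7), (4, 10), (6, 3), (6, 14), (9, 8), (9, 9), (10, 1), (10, 16), (11, 7), (11, 10), (13, 3), (13, 14), (14, 1), (14, 16), (15, 3), (15, 14)}; affine count = 20; |E(F_17)| = 21.

Discriminant check: Δ ∝ 4a³ + 27b² = 4·6³ + 27·12² = 4·216 + 27·144 ≡ 9 (mod 17). Nonzero ⇒ E is nonsingular.
For each x ∈ F_17, compute rhs = x³ + 6·x + 12 mod 17, then count y ∈ F_17 with y² ≡ rhs.
  x = 0: rhs = 12, matching y values: none (0 points).
  x = 1: rhs = 2, matching y values: 6, 11 (2 points).
  x = 2: rhs = 15, matching y values: 7, 10 (2 points).
  x = 3: rhs = 6, matching y values: none (0 points).
  x = 4: rhs = 15, matching y values: 7, 10 (2 points).
  x = 5: rhs = 14, matching y values: none (0 points).
  x = 6: rhs = 9, matching y values: 3, 14 (2 points).
  x = 7: rhs = 6, matching y values: none (0 points).
  x = 8: rhs = 11, matching y values: none (0 points).
  x = 9: rhs = 13, matching y values: 8, 9 (2 points).
  x = 10: rhs = 1, matching y values: 1, 16 (2 points).
  x = 11: rhs = 15, matching y values: 7, 10 (2 points).
  x = 12: rhs = 10, matching y values: none (0 points).
  x = 13: rhs = 9, matching y values: 3, 14 (2 points).
  x = 14: rhs = 1, matching y values: 1, 16 (2 points).
  x = 15: rhs = 9, matching y values: 3, 14 (2 points).
  x = 16: rhs = 5, matching y values: none (0 points).
Total affine count: 20.
Full point count |E(F_17)| = 20 + 1 = 21.
Hasse bound: |21 − (17+1)| = |3| = 3 ≤ 2√17 ≈ 8.2462 ✓.


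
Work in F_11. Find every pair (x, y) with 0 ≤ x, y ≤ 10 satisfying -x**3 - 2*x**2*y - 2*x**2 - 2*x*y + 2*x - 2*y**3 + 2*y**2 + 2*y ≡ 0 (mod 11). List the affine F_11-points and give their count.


Affine F_11-points: {(0, 0), (0, 4), (0, 8), (1, 8), (2, 1), (3, 7), (3, 8), (4, 0), (5, 0), (6, 9), (7, 5), (10, 3)}; count = 12.

For each of the 121 pairs (x, y) ∈ F_11², evaluate f(x, y) mod 11. Record the zeros.
  x = 0: [0↦0, 1↦2, 2↦7, 3↦3, 4↦0, 5↦8, 6↦4, 7↦9, 8↦0, 9↦9, 10↦2]  zeros at y ∈ {0, 4, 8}
  x = 1: [0↦10, 1↦8, 2↦9, 3↦1, 4↦5, 5↦9, 6↦1, 7↦2, 8↦0, 9↦5, 10↦5]  zeros at y ∈ {8}
  x = 2: [0↦10, 1↦0, 2↦4, 3↦10, 4↦6, 5↦2, 6↦8, 7↦1, 8↦2, 9↦10, 10↦2]  zeros at y ∈ {1}
  x = 3: [0↦5, 1↦5, 2↦8, 3↦2, 4↦8, 5↦3, 6↦8, 7↦0, 8↦0, 9↦7, 10↦9]  zeros at y ∈ {7, 8}
  x = 4: [0↦0, 1↦6, 2↦4, 3↦4, 4↦5, 5↦6, 6↦6, 7↦4, 8↦10, 9↦1, 10↦9]  zeros at y ∈ {0}
  x = 5: [0↦0, 1↦8, 2↦8, 3↦10, 4↦2, 5↦5, 6↦7, 7↦7, 8↦4, 9↦8, 10↦7]  zeros at y ∈ {0}
  x = 6: [0↦10, 1↦5, 2↦3, 3↦3, 4↦4, 5↦5, 6↦5, 7↦3, 8↦9, 9↦0, 10↦8]  zeros at y ∈ {9}
  x = 7: [0↦2, 1↦2, 2↦5, 3↦10, 4↦5, 5↦0, 6↦5, 7↦8, 8↦8, 9↦4, 10↦6]  zeros at y ∈ {5}
  x = 8: [0↦3, 1↦4, 2↦8, 3↦3, 4↦10, 5↦6, 6↦1, 7↦5, 8↦6, 9↦3, 10↦6]  zeros at y ∈ ∅
  x = 9: [0↦7, 1↦5, 2↦6, 3↦9, 4↦2, 5↦6, 6↦9, 7↦10, 8↦8, 9↦2, 10↦2]  zeros at y ∈ ∅
  x = 10: [0↦8, 1↦10, 2↦4, 3↦0, 4↦8, 5↦5, 6↦1, 7↦6, 8↦8, 9↦6, 10↦10]  zeros at y ∈ {3}
Collecting zeros: affine points = {(0, 0), (0, 4), (0, 8), (1, 8), (2, 1), (3, 7), (3, 8), (4, 0), (5, 0), (6, 9), (7, 5), (10, 3)}.
Total count |C(F_11)_aff| = 12.


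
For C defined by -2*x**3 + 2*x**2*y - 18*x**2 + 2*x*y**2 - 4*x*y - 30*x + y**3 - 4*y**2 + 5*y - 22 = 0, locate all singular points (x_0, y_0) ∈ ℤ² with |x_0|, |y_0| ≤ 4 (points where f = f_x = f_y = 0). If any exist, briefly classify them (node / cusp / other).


Singular points: {(-2, 3)}; classification: cusp.

Compute partial derivatives:
  f_x = -6*x**2 + 4*x*y - 36*x + 2*y**2 - 4*y - 30.
  f_y = 2*x**2 + 4*x*y - 4*x + 3*y**2 - 8*y + 5.
Scan x_0 ∈ {−4, ..., 4}. For each x_0, f_y(x_0, y) is a polynomial in y; find its integer roots y ∈ {−4, ..., 4}, then test f_x and f at those candidates.
  x = -4: f_y(-4, y) = 3*y**2 - 24*y + 53; no integer root y with |y| ≤ 4.
  x = -3: f_y(-3, y) = 3*y**2 - 20*y + 35; no integer root y with |y| ≤ 4.
  x = -2: f_y(-2, y) = 3*y**2 - 16*y + 21; vanishes at y ∈ {3}. (-2, 3): f_x = 0, f = 0 — SINGULAR.
  x = -1: f_y(-1, y) = 3*y**2 - 12*y + 11; no integer root y with |y| ≤ 4.
  x = 0: f_y(0, y) = 3*y**2 - 8*y + 5; vanishes at y ∈ {1}. (0, 1): f_x = -32 ≠ 0.
  x = 1: f_y(1, y) = 3*y**2 - 4*y + 3; no integer root y with |y| ≤ 4.
  x = 2: f_y(2, y) = 3*y**2 + 5; no integer root y with |y| ≤ 4.
  x = 3: f_y(3, y) = 3*y**2 + 4*y + 11; no integer root y with |y| ≤ 4.
  x = 4: f_y(4, y) = 3*y**2 + 8*y + 21; no integer root y with |y| ≤ 4.
Only singular point on the grid: (-2, 3).
Classify: substitute x = -2 + u, y = 3 + v and expand: f = -2*u**3 + 2*u**2*v + 2*u*v**2 + v**3 + v**2.
No constant or linear terms (consistent with a singular point). Quadratic part: v**2. Cubic part: -2*u**3 + 2*u**2*v + 2*u*v**2 + v**3.
The quadratic part v**2 is a perfect square, so there is a single (double) tangent line v = 0, i.e. y = 3. Restricting the cubic part to that line (v = 0) leaves -2*u**3 ≠ 0, so f is not divisible by v and the branch is v² ≈ 2*u**3 to lowest order — this is a cusp.
Classification: cusp.


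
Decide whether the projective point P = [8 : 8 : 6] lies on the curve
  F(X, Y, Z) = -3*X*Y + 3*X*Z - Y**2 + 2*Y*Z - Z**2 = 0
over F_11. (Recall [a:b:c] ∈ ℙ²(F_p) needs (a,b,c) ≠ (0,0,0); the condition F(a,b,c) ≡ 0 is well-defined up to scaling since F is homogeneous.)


F(8,8,6) ≡ 3 (mod 11); P is NOT on the curve.

Evaluate F(8, 8, 6) term-by-term (mod 11).
  -3*X*Y ↦ -3·8·8·1 = -192
  3*X*Z ↦ 3·8·1·6 = 144
  -Y**2 ↦ -1·1·64·1 = -64
  2*Y*Z ↦ 2·1·8·6 = 96
  -Z**2 ↦ -1·1·1·36 = -36
Sum: F(8, 8, 6) = (-192) + (144) + (-64) + (96) + (-36) = -52.
Reducing mod 11: -52 ≡ 3 (mod 11).
Since F(a, b, c) ≡ 3 ≠ 0 (mod 11), P does NOT lie on the curve.


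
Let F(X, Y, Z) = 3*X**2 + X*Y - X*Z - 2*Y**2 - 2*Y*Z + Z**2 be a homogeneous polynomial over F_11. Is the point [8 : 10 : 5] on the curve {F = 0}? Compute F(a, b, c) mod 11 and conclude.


F(8,10,5) ≡ 1 (mod 11); P is NOT on the curve.

Evaluate F(8, 10, 5) term-by-term (mod 11).
  3*X**2 ↦ 3·64·1·1 = 192
  X*Y ↦ 1·8·10·1 = 80
  -X*Z ↦ -1·8·1·5 = -40
  -2*Y**2 ↦ -2·1·100·1 = -200
  -2*Y*Z ↦ -2·1·10·5 = -100
  Z**2 ↦ 1·1·1·25 = 25
Sum: F(8, 10, 5) = (192) + (80) + (-40) + (-200) + (-100) + (25) = -43.
Reducing mod 11: -43 ≡ 1 (mod 11).
Since F(a, b, c) ≡ 1 ≠ 0 (mod 11), P does NOT lie on the curve.


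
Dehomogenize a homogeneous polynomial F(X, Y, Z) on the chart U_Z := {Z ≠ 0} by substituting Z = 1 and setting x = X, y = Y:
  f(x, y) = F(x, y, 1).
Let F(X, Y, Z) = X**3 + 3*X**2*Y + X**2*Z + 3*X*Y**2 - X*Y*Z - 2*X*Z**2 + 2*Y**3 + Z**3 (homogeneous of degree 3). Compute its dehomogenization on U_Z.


f(x, y) = x**3 + 3*x**2*y + x**2 + 3*x*y**2 - x*y - 2*x + 2*y**3 + 1

On U_Z we set Z = 1. Each monomial c·X^i·Y^j·Z^k in F becomes c·x^i·y^j·1^k = c·x^i·y^j.
Substituting Z = 1: F(X, Y, 1) = x**3 + 3*x**2*y + x**2 + 3*x*y**2 - x*y - 2*x + 2*y**3 + 1.
Note: deg(f) ≤ deg(F) = 3; strict inequality happens when F is divisible by Z (lost terms).


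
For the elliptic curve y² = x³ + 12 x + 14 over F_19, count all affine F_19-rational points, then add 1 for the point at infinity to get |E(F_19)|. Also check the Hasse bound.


Affine points = {(3, 1), (3, 18), (5, 3), (5, 16), (6, 6), (6, 13), (7, 2), (7, 17), (12, 9), (12, 10), (13, 7), (13, 12), (14, 0), (15, 4), (15, 15), (17, 1), (17, 18), (18, 1), (18, 18)}; affine count = 19; |E(F_19)| = 20.

Discriminant check: Δ ∝ 4a³ + 27b² = 4·12³ + 27·14² = 4·1728 + 27·196 ≡ 6 (mod 19). Nonzero ⇒ E is nonsingular.
For each x ∈ F_19, compute rhs = x³ + 12·x + 14 mod 19, then count y ∈ F_19 with y² ≡ rhs.
  x = 0: rhs = 14, matching y values: none (0 points).
  x = 1: rhs = 8, matching y values: none (0 points).
  x = 2: rhs = 8, matching y values: none (0 points).
  x = 3: rhs = 1, matching y values: 1, 18 (2 points).
  x = 4: rhs = 12, matching y values: none (0 points).
  x = 5: rhs = 9, matching y values: 3, 16 (2 points).
  x = 6: rhs = 17, matching y values: 6, 13 (2 points).
  x = 7: rhs = 4, matching y values: 2, 17 (2 points).
  x = 8: rhs = 14, matching y values: none (0 points).
  x = 9: rhs = 15, matching y values: none (0 points).
  x = 10: rhs = 13, matching y values: none (0 points).
  x = 11: rhs = 14, matching y values: none (0 points).
  x = 12: rhs = 5, matching y values: 9, 10 (2 points).
  x = 13: rhs = 11, matching y values: 7, 12 (2 points).
  x = 14: rhs = 0, matching y values: 0 (1 points).
  x = 15: rhs = 16, matching y values: 4, 15 (2 points).
  x = 16: rhs = 8, matching y values: none (0 points).
  x = 17: rhs = 1, matching y values: 1, 18 (2 points).
  x = 18: rhs = 1, matching y values: 1, 18 (2 points).
Total affine count: 19.
Full point count |E(F_19)| = 19 + 1 = 20.
Hasse bound: |20 − (19+1)| = |0| = 0 ≤ 2√19 ≈ 8.7178 ✓.


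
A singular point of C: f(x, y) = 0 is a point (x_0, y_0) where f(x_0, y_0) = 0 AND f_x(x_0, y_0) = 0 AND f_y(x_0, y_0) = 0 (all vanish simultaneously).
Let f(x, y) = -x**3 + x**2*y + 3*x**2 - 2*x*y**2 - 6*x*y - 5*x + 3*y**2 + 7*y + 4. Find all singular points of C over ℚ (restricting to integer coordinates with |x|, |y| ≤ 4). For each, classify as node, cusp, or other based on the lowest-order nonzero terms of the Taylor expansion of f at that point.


Singular points: {(1, -1)}; classification: node.

Compute partial derivatives:
  f_x = -3*x**2 + 2*x*y + 6*x - 2*y**2 - 6*y - 5.
  f_y = x**2 - 4*x*y - 6*x + 6*y + 7.
Scan x_0 ∈ {−4, ..., 4}. For each x_0, f_y(x_0, y) is a polynomial in y; find its integer roots y ∈ {−4, ..., 4}, then test f_x and f at those candidates.
  x = -4: f_y(-4, y) = 22*y + 47; no integer root y with |y| ≤ 4.
  x = -3: f_y(-3, y) = 18*y + 34; no integer root y with |y| ≤ 4.
  x = -2: f_y(-2, y) = 14*y + 23; no integer root y with |y| ≤ 4.
  x = -1: f_y(-1, y) = 10*y + 14; no integer root y with |y| ≤ 4.
  x = 0: f_y(0, y) = 6*y + 7; no integer root y with |y| ≤ 4.
  x = 1: f_y(1, y) = 2*y + 2; vanishes at y ∈ {-1}. (1, -1): f_x = 0, f = 0 — SINGULAR.
  x = 2: f_y(2, y) = -2*y - 1; no integer root y with |y| ≤ 4.
  x = 3: f_y(3, y) = -6*y - 2; no integer root y with |y| ≤ 4.
  x = 4: f_y(4, y) = -10*y - 1; no integer root y with |y| ≤ 4.
Only singular point on the grid: (1, -1).
Classify: substitute x = 1 + u, y = -1 + v and expand: f = -u**3 + u**2*v - u**2 - 2*u*v**2 + v**2.
No constant or linear terms (consistent with a singular point). Quadratic part: -u**2 + v**2. Cubic part: -u**3 + u**2*v - 2*u*v**2.
The quadratic part v**2 - u**2 = (v − u)(v + u) splits into two distinct linear factors, so there are two distinct tangent lines y − -1 = ±(x − 1) — this is a node (ordinary double point).
Classification: node.


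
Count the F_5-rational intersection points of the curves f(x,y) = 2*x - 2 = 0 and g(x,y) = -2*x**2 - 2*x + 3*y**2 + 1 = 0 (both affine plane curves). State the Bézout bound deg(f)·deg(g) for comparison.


Common zeros: {(1, 1), (1, 4)}; count = 2; Bézout bound = 2.

deg(f) = 1, deg(g) = 2, so Bézout bound = 2.
Scan x ∈ F_5. For each x, list the y ∈ F_5 with f(x, y) ≡ 0 and those with g(x, y) ≡ 0 (mod 5); the common zeros in that column are the intersection.
  x = 0: f ≡ 0 at y ∈ ∅; g ≡ 0 at y ∈ ∅; common: ∅.
  x = 1: f ≡ 0 at y ∈ {0, 1, 2, 3, 4}; g ≡ 0 at y ∈ {1, 4}; common: {1, 4}.
  x = 2: f ≡ 0 at y ∈ ∅; g ≡ 0 at y ∈ ∅; common: ∅.
  x = 3: f ≡ 0 at y ∈ ∅; g ≡ 0 at y ∈ {1, 4}; common: ∅.
  x = 4: f ≡ 0 at y ∈ ∅; g ≡ 0 at y ∈ ∅; common: ∅.
Collecting: common zeros = {(1, 1), (1, 4)}, so the count is 2.
Comparison with the Bézout bound: 2 ≤ 2 = deg(f)·deg(g), as expected for curves with no common component (the bound is attained).


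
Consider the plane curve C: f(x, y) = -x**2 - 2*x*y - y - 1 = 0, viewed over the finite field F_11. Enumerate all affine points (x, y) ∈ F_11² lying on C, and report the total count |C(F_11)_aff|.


Affine F_11-points: {(0, 10), (1, 3), (2, 10), (3, 8), (4, 3), (6, 9), (7, 4), (8, 2), (9, 9), (10, 2)}; count = 10.

For each of the 121 pairs (x, y) ∈ F_11², evaluate f(x, y) mod 11. Record the zeros.
  x = 0: [0↦10, 1↦9, 2↦8, 3↦7, 4↦6, 5↦5, 6↦4, 7↦3, 8↦2, 9↦1, 10↦0]  zeros at y ∈ {10}
  x = 1: [0↦9, 1↦6, 2↦3, 3↦0, 4↦8, 5↦5, 6↦2, 7↦10, 8↦7, 9↦4, 10↦1]  zeros at y ∈ {3}
  x = 2: [0↦6, 1↦1, 2↦7, 3↦2, 4↦8, 5↦3, 6↦9, 7↦4, 8↦10, 9↦5, 10↦0]  zeros at y ∈ {10}
  x = 3: [0↦1, 1↦5, 2↦9, 3↦2, 4↦6, 5↦10, 6↦3, 7↦7, 8↦0, 9↦4, 10↦8]  zeros at y ∈ {8}
  x = 4: [0↦5, 1↦7, 2↦9, 3↦0, 4↦2, 5↦4, 6↦6, 7↦8, 8↦10, 9↦1, 10↦3]  zeros at y ∈ {3}
  x = 5: [0↦7, 1↦7, 2↦7, 3↦7, 4↦7, 5↦7, 6↦7, 7↦7, 8↦7, 9↦7, 10↦7]  zeros at y ∈ ∅
  x = 6: [0↦7, 1↦5, 2↦3, 3↦1, 4↦10, 5↦8, 6↦6, 7↦4, 8↦2, 9↦0, 10↦9]  zeros at y ∈ {9}
  x = 7: [0↦5, 1↦1, 2↦8, 3↦4, 4↦0, 5↦7, 6↦3, 7↦10, 8↦6, 9↦2, 10↦9]  zeros at y ∈ {4}
  x = 8: [0↦1, 1↦6, 2↦0, 3↦5, 4↦10, 5↦4, 6↦9, 7↦3, 8↦8, 9↦2, 10↦7]  zeros at y ∈ {2}
  x = 9: [0↦6, 1↦9, 2↦1, 3↦4, 4↦7, 5↦10, 6↦2, 7↦5, 8↦8, 9↦0, 10↦3]  zeros at y ∈ {9}
  x = 10: [0↦9, 1↦10, 2↦0, 3↦1, 4↦2, 5↦3, 6↦4, 7↦5, 8↦6, 9↦7, 10↦8]  zeros at y ∈ {2}
Collecting zeros: affine points = {(0, 10), (1, 3), (2, 10), (3, 8), (4, 3), (6, 9), (7, 4), (8, 2), (9, 9), (10, 2)}.
Total count |C(F_11)_aff| = 10.


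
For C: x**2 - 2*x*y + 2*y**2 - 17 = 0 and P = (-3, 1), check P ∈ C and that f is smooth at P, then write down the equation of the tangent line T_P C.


Tangent line at P: -8*x + 10*y - 34 = 0.

Step 1: f(-3, 1) = 0, so P lies on C.
Step 2: partial derivatives
  f_x(x, y) = 2*x - 2*y, f_y(x, y) = -2*x + 4*y.
  f_x(P) = -8, f_y(P) = 10 (gradient nonzero, so P is smooth).
Step 3: tangent line at P: -8·(x − -3) + 10·(y − 1) = 0.
Expanding: -8*x + 10*y - 34 = 0.


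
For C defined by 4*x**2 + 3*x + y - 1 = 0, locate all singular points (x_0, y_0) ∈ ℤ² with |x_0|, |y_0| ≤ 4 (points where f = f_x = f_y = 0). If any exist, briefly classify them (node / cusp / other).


No singular points in the scanned grid; C is smooth there.

Compute partial derivatives:
  f_x = 8*x + 3.
  f_y = 1.
f_y = 1 is a nonzero constant, so f_y never vanishes: no point (x, y) can satisfy f = f_x = f_y = 0. In particular no (x, y) ∈ {−4, ..., 4}² is singular; the curve is smooth.


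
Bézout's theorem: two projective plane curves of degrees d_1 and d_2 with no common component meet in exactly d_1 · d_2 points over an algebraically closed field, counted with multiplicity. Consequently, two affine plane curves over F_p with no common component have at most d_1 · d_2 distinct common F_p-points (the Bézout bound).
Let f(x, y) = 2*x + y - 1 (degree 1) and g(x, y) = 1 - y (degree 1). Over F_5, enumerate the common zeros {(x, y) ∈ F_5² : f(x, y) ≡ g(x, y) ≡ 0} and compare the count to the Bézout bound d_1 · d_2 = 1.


Common zeros: {(0, 1)}; count = 1; Bézout bound = 1.

deg(f) = 1, deg(g) = 1, so Bézout bound = 1.
Scan x ∈ F_5. For each x, list the y ∈ F_5 with f(x, y) ≡ 0 and those with g(x, y) ≡ 0 (mod 5); the common zeros in that column are the intersection.
  x = 0: f ≡ 0 at y ∈ {1}; g ≡ 0 at y ∈ {1}; common: {1}.
  x = 1: f ≡ 0 at y ∈ {4}; g ≡ 0 at y ∈ {1}; common: ∅.
  x = 2: f ≡ 0 at y ∈ {2}; g ≡ 0 at y ∈ {1}; common: ∅.
  x = 3: f ≡ 0 at y ∈ {0}; g ≡ 0 at y ∈ {1}; common: ∅.
  x = 4: f ≡ 0 at y ∈ {3}; g ≡ 0 at y ∈ {1}; common: ∅.
Collecting: common zeros = {(0, 1)}, so the count is 1.
Comparison with the Bézout bound: 1 ≤ 1 = deg(f)·deg(g), as expected for curves with no common component (the bound is attained).


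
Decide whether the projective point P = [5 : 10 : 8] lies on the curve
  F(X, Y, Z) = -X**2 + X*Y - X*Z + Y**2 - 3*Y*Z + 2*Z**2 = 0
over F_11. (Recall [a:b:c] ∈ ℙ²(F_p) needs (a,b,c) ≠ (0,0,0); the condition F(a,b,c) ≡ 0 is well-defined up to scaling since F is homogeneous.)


F(5,10,8) ≡ 6 (mod 11); P is NOT on the curve.

Evaluate F(5, 10, 8) term-by-term (mod 11).
  -X**2 ↦ -1·25·1·1 = -25
  X*Y ↦ 1·5·10·1 = 50
  -X*Z ↦ -1·5·1·8 = -40
  Y**2 ↦ 1·1·100·1 = 100
  -3*Y*Z ↦ -3·1·10·8 = -240
  2*Z**2 ↦ 2·1·1·64 = 128
Sum: F(5, 10, 8) = (-25) + (50) + (-40) + (100) + (-240) + (128) = -27.
Reducing mod 11: -27 ≡ 6 (mod 11).
Since F(a, b, c) ≡ 6 ≠ 0 (mod 11), P does NOT lie on the curve.


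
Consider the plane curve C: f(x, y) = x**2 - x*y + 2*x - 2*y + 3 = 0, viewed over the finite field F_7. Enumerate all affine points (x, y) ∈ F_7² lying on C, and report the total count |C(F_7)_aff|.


Affine F_7-points: {(0, 5), (1, 2), (2, 1), (3, 5), (4, 1), (6, 2)}; count = 6.

For each of the 49 pairs (x, y) ∈ F_7², evaluate f(x, y) mod 7. Record the zeros.
  x = 0: [0↦3, 1↦1, 2↦6, 3↦4, 4↦2, 5↦0, 6↦5]  zeros at y ∈ {5}
  x = 1: [0↦6, 1↦3, 2↦0, 3↦4, 4↦1, 5↦5, 6↦2]  zeros at y ∈ {2}
  x = 2: [0↦4, 1↦0, 2↦3, 3↦6, 4↦2, 5↦5, 6↦1]  zeros at y ∈ {1}
  x = 3: [0↦4, 1↦6, 2↦1, 3↦3, 4↦5, 5↦0, 6↦2]  zeros at y ∈ {5}
  x = 4: [0↦6, 1↦0, 2↦1, 3↦2, 4↦3, 5↦4, 6↦5]  zeros at y ∈ {1}
  x = 5: [0↦3, 1↦3, 2↦3, 3↦3, 4↦3, 5↦3, 6↦3]  zeros at y ∈ ∅
  x = 6: [0↦2, 1↦1, 2↦0, 3↦6, 4↦5, 5↦4, 6↦3]  zeros at y ∈ {2}
Collecting zeros: affine points = {(0, 5), (1, 2), (2, 1), (3, 5), (4, 1), (6, 2)}.
Total count |C(F_7)_aff| = 6.


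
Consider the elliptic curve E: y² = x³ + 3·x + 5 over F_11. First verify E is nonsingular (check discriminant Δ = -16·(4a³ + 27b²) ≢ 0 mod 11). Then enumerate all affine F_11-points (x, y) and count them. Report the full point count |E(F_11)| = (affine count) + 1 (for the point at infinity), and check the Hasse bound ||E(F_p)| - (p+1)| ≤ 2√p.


Affine points = {(0, 4), (0, 7), (1, 3), (1, 8), (4, 2), (4, 9), (10, 1), (10, 10)}; affine count = 8; |E(F_11)| = 9.

Discriminant check: Δ ∝ 4a³ + 27b² = 4·3³ + 27·5² = 4·27 + 27·25 ≡ 2 (mod 11). Nonzero ⇒ E is nonsingular.
For each x ∈ F_11, compute rhs = x³ + 3·x + 5 mod 11, then count y ∈ F_11 with y² ≡ rhs.
  x = 0: rhs = 5, matching y values: 4, 7 (2 points).
  x = 1: rhs = 9, matching y values: 3, 8 (2 points).
  x = 2: rhs = 8, matching y values: none (0 points).
  x = 3: rhs = 8, matching y values: none (0 points).
  x = 4: rhs = 4, matching y values: 2, 9 (2 points).
  x = 5: rhs = 2, matching y values: none (0 points).
  x = 6: rhs = 8, matching y values: none (0 points).
  x = 7: rhs = 6, matching y values: none (0 points).
  x = 8: rhs = 2, matching y values: none (0 points).
  x = 9: rhs = 2, matching y values: none (0 points).
  x = 10: rhs = 1, matching y values: 1, 10 (2 points).
Total affine count: 8.
Full point count |E(F_11)| = 8 + 1 = 9.
Hasse bound: |9 − (11+1)| = |-3| = 3 ≤ 2√11 ≈ 6.6332 ✓.


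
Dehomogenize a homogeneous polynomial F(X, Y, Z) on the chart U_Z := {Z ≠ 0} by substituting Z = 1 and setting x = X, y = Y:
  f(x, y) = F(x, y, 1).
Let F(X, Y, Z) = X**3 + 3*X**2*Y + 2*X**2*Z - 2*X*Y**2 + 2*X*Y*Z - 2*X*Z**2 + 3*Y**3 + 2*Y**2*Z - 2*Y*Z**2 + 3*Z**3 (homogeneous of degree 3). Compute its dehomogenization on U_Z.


f(x, y) = x**3 + 3*x**2*y + 2*x**2 - 2*x*y**2 + 2*x*y - 2*x + 3*y**3 + 2*y**2 - 2*y + 3

On U_Z we set Z = 1. Each monomial c·X^i·Y^j·Z^k in F becomes c·x^i·y^j·1^k = c·x^i·y^j.
Substituting Z = 1: F(X, Y, 1) = x**3 + 3*x**2*y + 2*x**2 - 2*x*y**2 + 2*x*y - 2*x + 3*y**3 + 2*y**2 - 2*y + 3.
Note: deg(f) ≤ deg(F) = 3; strict inequality happens when F is divisible by Z (lost terms).


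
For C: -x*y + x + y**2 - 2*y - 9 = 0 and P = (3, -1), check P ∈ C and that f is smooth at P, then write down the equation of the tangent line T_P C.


Tangent line at P: 2*x - 7*y - 13 = 0.

Step 1: f(3, -1) = 0, so P lies on C.
Step 2: partial derivatives
  f_x(x, y) = 1 - y, f_y(x, y) = -x + 2*y - 2.
  f_x(P) = 2, f_y(P) = -7 (gradient nonzero, so P is smooth).
Step 3: tangent line at P: 2·(x − 3) + -7·(y − -1) = 0.
Expanding: 2*x - 7*y - 13 = 0.


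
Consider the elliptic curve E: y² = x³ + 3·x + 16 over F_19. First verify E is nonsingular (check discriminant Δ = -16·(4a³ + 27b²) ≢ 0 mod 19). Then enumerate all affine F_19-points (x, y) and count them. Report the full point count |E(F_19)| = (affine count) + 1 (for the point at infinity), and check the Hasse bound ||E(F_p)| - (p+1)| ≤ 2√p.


Affine points = {(0, 4), (0, 15), (1, 1), (1, 18), (2, 7), (2, 12), (4, 4), (4, 15), (5, 2), (5, 17), (7, 0), (8, 1), (8, 18), (10, 1), (10, 18), (14, 3), (14, 16), (15, 4), (15, 15)}; affine count = 19; |E(F_19)| = 20.

Discriminant check: Δ ∝ 4a³ + 27b² = 4·3³ + 27·16² = 4·27 + 27·256 ≡ 9 (mod 19). Nonzero ⇒ E is nonsingular.
For each x ∈ F_19, compute rhs = x³ + 3·x + 16 mod 19, then count y ∈ F_19 with y² ≡ rhs.
  x = 0: rhs = 16, matching y values: 4, 15 (2 points).
  x = 1: rhs = 1, matching y values: 1, 18 (2 points).
  x = 2: rhs = 11, matching y values: 7, 12 (2 points).
  x = 3: rhs = 14, matching y values: none (0 points).
  x = 4: rhs = 16, matching y values: 4, 15 (2 points).
  x = 5: rhs = 4, matching y values: 2, 17 (2 points).
  x = 6: rhs = 3, matching y values: none (0 points).
  x = 7: rhs = 0, matching y values: 0 (1 points).
  x = 8: rhs = 1, matching y values: 1, 18 (2 points).
  x = 9: rhs = 12, matching y values: none (0 points).
  x = 10: rhs = 1, matching y values: 1, 18 (2 points).
  x = 11: rhs = 12, matching y values: none (0 points).
  x = 12: rhs = 13, matching y values: none (0 points).
  x = 13: rhs = 10, matching y values: none (0 points).
  x = 14: rhs = 9, matching y values: 3, 16 (2 points).
  x = 15: rhs = 16, matching y values: 4, 15 (2 points).
  x = 16: rhs = 18, matching y values: none (0 points).
  x = 17: rhs = 2, matching y values: none (0 points).
  x = 18: rhs = 12, matching y values: none (0 points).
Total affine count: 19.
Full point count |E(F_19)| = 19 + 1 = 20.
Hasse bound: |20 − (19+1)| = |0| = 0 ≤ 2√19 ≈ 8.7178 ✓.


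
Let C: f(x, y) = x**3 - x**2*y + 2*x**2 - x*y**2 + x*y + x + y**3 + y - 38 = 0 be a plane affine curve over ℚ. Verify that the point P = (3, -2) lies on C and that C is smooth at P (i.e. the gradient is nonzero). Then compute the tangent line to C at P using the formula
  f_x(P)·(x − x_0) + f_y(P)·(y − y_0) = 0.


Tangent line at P: 46*x + 19*y - 100 = 0.

Step 1: f(3, -2) = 0, so P lies on C.
Step 2: partial derivatives
  f_x(x, y) = 3*x**2 - 2*x*y + 4*x - y**2 + y + 1, f_y(x, y) = -x**2 - 2*x*y + x + 3*y**2 + 1.
  f_x(P) = 46, f_y(P) = 19 (gradient nonzero, so P is smooth).
Step 3: tangent line at P: 46·(x − 3) + 19·(y − -2) = 0.
Expanding: 46*x + 19*y - 100 = 0.


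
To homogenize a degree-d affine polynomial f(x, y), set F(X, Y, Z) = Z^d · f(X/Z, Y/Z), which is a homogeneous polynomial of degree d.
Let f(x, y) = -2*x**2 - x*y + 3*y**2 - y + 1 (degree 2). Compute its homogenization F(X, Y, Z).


F(X, Y, Z) = -2*X**2 - X*Y + 3*Y**2 - Y*Z + Z**2

deg(f) = 2.
Substitute x = X/Z, y = Y/Z into f, then multiply by Z^2.
  monomial -2·x^2·y^0 ↦ -2·X^2·Y^0·Z^0.
  monomial -1·x^1·y^1 ↦ -1·X^1·Y^1·Z^0.
  monomial 3·x^0·y^2 ↦ 3·X^0·Y^2·Z^0.
  monomial -1·x^0·y^1 ↦ -1·X^0·Y^1·Z^1.
  monomial 1·x^0·y^0 ↦ 1·X^0·Y^0·Z^2.
Collecting: F(X, Y, Z) = -2*X**2 - X*Y + 3*Y**2 - Y*Z + Z**2.


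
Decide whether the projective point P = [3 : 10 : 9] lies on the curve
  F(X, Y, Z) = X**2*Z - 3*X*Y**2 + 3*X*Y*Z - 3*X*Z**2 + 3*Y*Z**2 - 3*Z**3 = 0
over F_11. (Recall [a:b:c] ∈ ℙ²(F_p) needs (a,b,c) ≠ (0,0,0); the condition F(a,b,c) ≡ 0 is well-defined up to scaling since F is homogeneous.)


F(3,10,9) ≡ 0 (mod 11); P is on the curve.

Evaluate F(3, 10, 9) term-by-term (mod 11).
  X**2*Z ↦ 1·9·1·9 = 81
  -3*X*Y**2 ↦ -3·3·100·1 = -900
  3*X*Y*Z ↦ 3·3·10·9 = 810
  -3*X*Z**2 ↦ -3·3·1·81 = -729
  3*Y*Z**2 ↦ 3·1·10·81 = 2430
  -3*Z**3 ↦ -3·1·1·729 = -2187
Sum: F(3, 10, 9) = (81) + (-900) + (810) + (-729) + (2430) + (-2187) = -495.
Reducing mod 11: -495 ≡ 0 (mod 11).
Since F(a, b, c) ≡ 0 (mod 11), P lies on the curve.


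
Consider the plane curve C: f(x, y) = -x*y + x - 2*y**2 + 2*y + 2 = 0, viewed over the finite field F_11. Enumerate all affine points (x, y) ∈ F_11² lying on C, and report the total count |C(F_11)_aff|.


Affine F_11-points: {(0, 4), (0, 8), (1, 7), (1, 10), (6, 3), (6, 6), (7, 5), (7, 9), (9, 0), (9, 2)}; count = 10.

For each of the 121 pairs (x, y) ∈ F_11², evaluate f(x, y) mod 11. Record the zeros.
  x = 0: [0↦2, 1↦2, 2↦9, 3↦1, 4↦0, 5↦6, 6↦8, 7↦6, 8↦0, 9↦1, 10↦9]  zeros at y ∈ {4, 8}
  x = 1: [0↦3, 1↦2, 2↦8, 3↦10, 4↦8, 5↦2, 6↦3, 7↦0, 8↦4, 9↦4, 10↦0]  zeros at y ∈ {7, 10}
  x = 2: [0↦4, 1↦2, 2↦7, 3↦8, 4↦5, 5↦9, 6↦9, 7↦5, 8↦8, 9↦7, 10↦2]  zeros at y ∈ ∅
  x = 3: [0↦5, 1↦2, 2↦6, 3↦6, 4↦2, 5↦5, 6↦4, 7↦10, 8↦1, 9↦10, 10↦4]  zeros at y ∈ ∅
  x = 4: [0↦6, 1↦2, 2↦5, 3↦4, 4↦10, 5↦1, 6↦10, 7↦4, 8↦5, 9↦2, 10↦6]  zeros at y ∈ ∅
  x = 5: [0↦7, 1↦2, 2↦4, 3↦2, 4↦7, 5↦8, 6↦5, 7↦9, 8↦9, 9↦5, 10↦8]  zeros at y ∈ ∅
  x = 6: [0↦8, 1↦2, 2↦3, 3↦0, 4↦4, 5↦4, 6↦0, 7↦3, 8↦2, 9↦8, 10↦10]  zeros at y ∈ {3, 6}
  x = 7: [0↦9, 1↦2, 2↦2, 3↦9, 4↦1, 5↦0, 6↦6, 7↦8, 8↦6, 9↦0, 10↦1]  zeros at y ∈ {5, 9}
  x = 8: [0↦10, 1↦2, 2↦1, 3↦7, 4↦9, 5↦7, 6↦1, 7↦2, 8↦10, 9↦3, 10↦3]  zeros at y ∈ ∅
  x = 9: [0↦0, 1↦2, 2↦0, 3↦5, 4↦6, 5↦3, 6↦7, 7↦7, 8↦3, 9↦6, 10↦5]  zeros at y ∈ {0, 2}
  x = 10: [0↦1, 1↦2, 2↦10, 3↦3, 4↦3, 5↦10, 6↦2, 7↦1, 8↦7, 9↦9, 10↦7]  zeros at y ∈ ∅
Collecting zeros: affine points = {(0, 4), (0, 8), (1, 7), (1, 10), (6, 3), (6, 6), (7, 5), (7, 9), (9, 0), (9, 2)}.
Total count |C(F_11)_aff| = 10.


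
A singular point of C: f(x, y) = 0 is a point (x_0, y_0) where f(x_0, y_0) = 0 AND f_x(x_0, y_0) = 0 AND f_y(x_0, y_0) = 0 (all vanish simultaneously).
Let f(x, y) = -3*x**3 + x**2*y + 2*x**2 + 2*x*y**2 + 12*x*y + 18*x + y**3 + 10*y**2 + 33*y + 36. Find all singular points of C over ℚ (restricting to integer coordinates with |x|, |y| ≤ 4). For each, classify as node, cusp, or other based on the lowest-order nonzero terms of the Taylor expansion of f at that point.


Singular points: {(0, -3)}; classification: node.

Compute partial derivatives:
  f_x = -9*x**2 + 2*x*y + 4*x + 2*y**2 + 12*y + 18.
  f_y = x**2 + 4*x*y + 12*x + 3*y**2 + 20*y + 33.
Scan x_0 ∈ {−4, ..., 4}. For each x_0, f_y(x_0, y) is a polynomial in y; find its integer roots y ∈ {−4, ..., 4}, then test f_x and f at those candidates.
  x = -4: f_y(-4, y) = 3*y**2 + 4*y + 1; vanishes at y ∈ {-1}. (-4, -1): f_x = -144 ≠ 0.
  x = -3: f_y(-3, y) = 3*y**2 + 8*y + 6; no integer root y with |y| ≤ 4.
  x = -2: f_y(-2, y) = 3*y**2 + 12*y + 13; no integer root y with |y| ≤ 4.
  x = -1: f_y(-1, y) = 3*y**2 + 16*y + 22; no integer root y with |y| ≤ 4.
  x = 0: f_y(0, y) = 3*y**2 + 20*y + 33; vanishes at y ∈ {-3}. (0, -3): f_x = 0, f = 0 — SINGULAR.
  x = 1: f_y(1, y) = 3*y**2 + 24*y + 46; no integer root y with |y| ≤ 4.
  x = 2: f_y(2, y) = 3*y**2 + 28*y + 61; no integer root y with |y| ≤ 4.
  x = 3: f_y(3, y) = 3*y**2 + 32*y + 78; no integer root y with |y| ≤ 4.
  x = 4: f_y(4, y) = 3*y**2 + 36*y + 97; no integer root y with |y| ≤ 4.
Only singular point on the grid: (0, -3).
Classify: substitute x = 0 + u, y = -3 + v and expand: f = -3*u**3 + u**2*v - u**2 + 2*u*v**2 + v**3 + v**2.
No constant or linear terms (consistent with a singular point). Quadratic part: -u**2 + v**2. Cubic part: -3*u**3 + u**2*v + 2*u*v**2 + v**3.
The quadratic part v**2 - u**2 = (v − u)(v + u) splits into two distinct linear factors, so there are two distinct tangent lines y − -3 = ±(x − 0) — this is a node (ordinary double point).
Classification: node.


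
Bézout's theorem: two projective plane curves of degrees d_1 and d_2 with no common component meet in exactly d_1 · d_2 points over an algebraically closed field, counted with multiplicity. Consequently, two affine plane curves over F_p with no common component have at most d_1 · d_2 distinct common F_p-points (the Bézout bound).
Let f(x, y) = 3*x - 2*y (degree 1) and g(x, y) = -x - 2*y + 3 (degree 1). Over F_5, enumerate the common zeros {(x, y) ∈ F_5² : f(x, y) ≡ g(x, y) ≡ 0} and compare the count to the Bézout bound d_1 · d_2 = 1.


Common zeros: {(2, 3)}; count = 1; Bézout bound = 1.

deg(f) = 1, deg(g) = 1, so Bézout bound = 1.
Scan x ∈ F_5. For each x, list the y ∈ F_5 with f(x, y) ≡ 0 and those with g(x, y) ≡ 0 (mod 5); the common zeros in that column are the intersection.
  x = 0: f ≡ 0 at y ∈ {0}; g ≡ 0 at y ∈ {4}; common: ∅.
  x = 1: f ≡ 0 at y ∈ {4}; g ≡ 0 at y ∈ {1}; common: ∅.
  x = 2: f ≡ 0 at y ∈ {3}; g ≡ 0 at y ∈ {3}; common: {3}.
  x = 3: f ≡ 0 at y ∈ {2}; g ≡ 0 at y ∈ {0}; common: ∅.
  x = 4: f ≡ 0 at y ∈ {1}; g ≡ 0 at y ∈ {2}; common: ∅.
Collecting: common zeros = {(2, 3)}, so the count is 1.
Comparison with the Bézout bound: 1 ≤ 1 = deg(f)·deg(g), as expected for curves with no common component (the bound is attained).
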